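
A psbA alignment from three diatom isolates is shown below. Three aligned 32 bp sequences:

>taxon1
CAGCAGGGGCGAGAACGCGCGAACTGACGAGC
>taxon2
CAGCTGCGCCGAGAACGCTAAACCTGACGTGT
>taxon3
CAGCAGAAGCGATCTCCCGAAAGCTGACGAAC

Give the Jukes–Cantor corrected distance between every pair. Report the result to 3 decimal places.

taxon1–taxon2: 9/32 sites differ → p = 0.28125, d = −0.75 ln(1 − 0.375) = 0.352503 ≈ 0.353.
taxon1–taxon3: 10/32 sites differ → p = 0.3125, d = −0.75 ln(1 − 0.416667) = 0.404248 ≈ 0.404.
taxon2–taxon3: 13/32 sites differ → p = 0.40625, d = −0.75 ln(1 − 0.541667) = 0.585119 ≈ 0.585.

d(taxon1,taxon2) = 0.353, d(taxon1,taxon3) = 0.404, d(taxon2,taxon3) = 0.585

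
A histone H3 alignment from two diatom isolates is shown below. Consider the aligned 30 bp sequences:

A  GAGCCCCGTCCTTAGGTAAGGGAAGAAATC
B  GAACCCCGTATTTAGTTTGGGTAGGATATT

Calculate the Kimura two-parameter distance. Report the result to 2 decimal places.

Of 30 sites, 5 differences are transitions and 5 are transversions, so P = 5/30 ≈ 0.166667 and Q = 5/30 ≈ 0.166667.
Under the Kimura two-parameter model, d = −½ ln(1 − 2P − Q) − ¼ ln(1 − 2Q).
1 − 2P − Q = 0.499999, giving −½ ln(0.499999) = 0.346575.
1 − 2Q = 0.666666, giving −¼ ln(0.666666) = 0.101367.
d = 0.346575 + 0.101367 = 0.447942.

0.45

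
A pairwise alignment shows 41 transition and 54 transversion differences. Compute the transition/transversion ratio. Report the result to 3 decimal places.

R = 41/54 = 0.759259… ≈ 0.759 (to 3 d.p.).

0.759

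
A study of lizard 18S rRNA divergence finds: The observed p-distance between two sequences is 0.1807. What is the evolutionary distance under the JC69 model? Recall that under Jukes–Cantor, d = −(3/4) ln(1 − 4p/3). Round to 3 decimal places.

0.207

d = −(3/4) ln(1 − 4p/3) = −0.75 ln(1 − 0.240933) = −0.75 ln(0.759067)
  = −0.75 × (-0.275665) = 0.206749 substitutions/site.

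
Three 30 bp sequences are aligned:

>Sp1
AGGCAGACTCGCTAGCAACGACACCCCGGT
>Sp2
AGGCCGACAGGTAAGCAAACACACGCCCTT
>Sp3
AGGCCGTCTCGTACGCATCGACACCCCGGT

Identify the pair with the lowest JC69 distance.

Sp1 and Sp3

Sp1–Sp2: 10/30 differ, p = 0.333, d = 0.441.
Sp1–Sp3: 6/30 differ, p = 0.200, d = 0.233.
Sp2–Sp3: 10/30 differ, p = 0.333, d = 0.441.
The smallest distance is between Sp1 and Sp3.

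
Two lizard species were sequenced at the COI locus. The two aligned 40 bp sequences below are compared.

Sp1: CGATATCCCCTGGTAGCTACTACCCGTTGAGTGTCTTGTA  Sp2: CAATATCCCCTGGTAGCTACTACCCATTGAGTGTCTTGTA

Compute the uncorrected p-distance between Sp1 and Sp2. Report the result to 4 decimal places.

0.0500

The sequences differ at 2 of 40 positions (sites 2, 26).
p = 2/40 = 0.0500.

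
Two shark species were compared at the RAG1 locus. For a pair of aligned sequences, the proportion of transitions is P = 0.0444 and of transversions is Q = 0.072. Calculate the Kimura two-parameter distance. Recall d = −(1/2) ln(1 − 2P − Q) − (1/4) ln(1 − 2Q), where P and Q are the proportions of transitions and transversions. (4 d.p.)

Under the Kimura two-parameter model, d = −½ ln(1 − 2P − Q) − ¼ ln(1 − 2Q).
1 − 2P − Q = 0.8392, giving −½ ln(0.8392) = 0.087653.
1 − 2Q = 0.856, giving −¼ ln(0.856) = 0.038871.
d = 0.087653 + 0.038871 = 0.126524.

0.1265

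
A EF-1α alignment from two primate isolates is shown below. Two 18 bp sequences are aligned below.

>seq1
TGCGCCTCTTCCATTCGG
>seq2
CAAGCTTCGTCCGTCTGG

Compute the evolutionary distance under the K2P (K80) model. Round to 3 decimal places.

Of 18 sites, 6 differences are transitions and 2 are transversions, so P = 6/18 ≈ 0.333333 and Q = 2/18 ≈ 0.111111.
Under the Kimura two-parameter model, d = −½ ln(1 − 2P − Q) − ¼ ln(1 − 2Q).
1 − 2P − Q = 0.222223, giving −½ ln(0.222223) = 0.752037.
1 − 2Q = 0.777778, giving −¼ ln(0.777778) = 0.062829.
d = 0.752037 + 0.062829 = 0.814866.

0.815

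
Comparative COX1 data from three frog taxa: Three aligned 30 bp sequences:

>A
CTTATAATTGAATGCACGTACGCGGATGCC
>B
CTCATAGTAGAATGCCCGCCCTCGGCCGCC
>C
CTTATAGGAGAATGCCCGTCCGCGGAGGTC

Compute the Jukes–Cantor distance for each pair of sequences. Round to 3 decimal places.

d(A,B) = 0.383, d(A,C) = 0.280, d(B,C) = 0.280

A–B: 9/30 sites differ → p = 0.3, d = −0.75 ln(1 − 0.4) = 0.383119 ≈ 0.383.
A–C: 7/30 sites differ → p ≈ 0.233333, d = −0.75 ln(1 − 0.311111) = 0.279506 ≈ 0.280.
B–C: 7/30 sites differ → p ≈ 0.233333, d = −0.75 ln(1 − 0.311111) = 0.279506 ≈ 0.280.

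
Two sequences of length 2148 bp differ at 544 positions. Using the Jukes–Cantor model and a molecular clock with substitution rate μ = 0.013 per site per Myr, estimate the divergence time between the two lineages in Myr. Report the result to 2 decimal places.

11.88

p = 544/2148 ≈ 0.253259.
d = −(3/4) ln(1 − 4p/3) = −0.75 ln(1 − 0.337679) = −0.75 ln(0.662321)
  = −0.75 × (-0.412005) = 0.309004 substitutions/site.
Under a molecular clock d = 2μt, so t = d/(2μ) = 0.309004 / (2 × 0.013) = 11.88 Myr.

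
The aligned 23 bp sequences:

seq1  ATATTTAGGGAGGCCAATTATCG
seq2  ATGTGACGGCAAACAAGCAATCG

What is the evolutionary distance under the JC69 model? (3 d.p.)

0.761

The sequences differ at 11 of 23 sites, so p = 11/23 ≈ 0.478261.
d = −(3/4) ln(1 − 4p/3) = −0.75 ln(1 − 0.637681) = −0.75 ln(0.362319)
  = −0.75 × (-1.015230) = 0.761423 substitutions/site.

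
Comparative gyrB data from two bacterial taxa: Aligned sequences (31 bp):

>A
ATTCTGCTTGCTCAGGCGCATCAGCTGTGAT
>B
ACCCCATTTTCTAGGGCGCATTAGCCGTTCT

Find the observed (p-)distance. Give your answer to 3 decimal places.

The sequences differ at 12 of 31 positions.
p = 12/31 = 0.387096… ≈ 0.387 (to 3 d.p.).

0.387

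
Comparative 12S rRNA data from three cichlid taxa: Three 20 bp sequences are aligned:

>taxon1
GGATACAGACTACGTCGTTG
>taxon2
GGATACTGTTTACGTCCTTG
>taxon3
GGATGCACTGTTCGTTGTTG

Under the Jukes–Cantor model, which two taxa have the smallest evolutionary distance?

taxon1–taxon2: 4/20 differ, p = 0.200, d = 0.233.
taxon1–taxon3: 6/20 differ, p = 0.300, d = 0.383.
taxon2–taxon3: 7/20 differ, p = 0.350, d = 0.471.
The smallest distance is between taxon1 and taxon2.

taxon1 and taxon2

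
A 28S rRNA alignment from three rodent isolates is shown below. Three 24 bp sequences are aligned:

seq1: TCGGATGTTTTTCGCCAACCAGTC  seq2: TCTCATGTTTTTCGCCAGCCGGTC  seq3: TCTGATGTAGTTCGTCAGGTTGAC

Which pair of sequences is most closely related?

seq1–seq2: 4/24 differ, p = 0.167, d = 0.188.
seq1–seq3: 9/24 differ, p = 0.375, d = 0.520.
seq2–seq3: 8/24 differ, p = 0.333, d = 0.441.
The smallest distance is between seq1 and seq2.

seq1 and seq2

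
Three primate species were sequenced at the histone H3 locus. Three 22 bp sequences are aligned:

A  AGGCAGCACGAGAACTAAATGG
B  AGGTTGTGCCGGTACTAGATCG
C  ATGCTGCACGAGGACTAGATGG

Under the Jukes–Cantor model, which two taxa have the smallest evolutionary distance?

A–B: 9/22 differ, p = 0.409, d = 0.591.
A–C: 4/22 differ, p = 0.182, d = 0.208.
B–C: 8/22 differ, p = 0.364, d = 0.497.
The smallest distance is between A and C.

A and C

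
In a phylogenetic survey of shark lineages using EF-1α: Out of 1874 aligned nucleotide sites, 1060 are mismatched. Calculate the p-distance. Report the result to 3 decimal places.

p = 1060/1874 = 0.565635… ≈ 0.566 (to 3 d.p.).

0.566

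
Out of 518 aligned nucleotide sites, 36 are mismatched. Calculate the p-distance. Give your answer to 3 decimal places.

0.069

p = 36/518 = 0.069498… ≈ 0.069 (to 3 d.p.).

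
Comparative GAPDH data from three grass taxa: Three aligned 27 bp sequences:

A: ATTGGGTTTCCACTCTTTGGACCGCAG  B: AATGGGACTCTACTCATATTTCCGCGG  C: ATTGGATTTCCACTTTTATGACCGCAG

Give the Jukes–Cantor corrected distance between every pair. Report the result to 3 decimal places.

d(A,B) = 0.511, d(A,C) = 0.165, d(B,C) = 0.511

A–B: 10/27 sites differ → p ≈ 0.37037, d = −0.75 ln(1 − 0.493827) = 0.510658 ≈ 0.511.
A–C: 4/27 sites differ → p ≈ 0.148148, d = −0.75 ln(1 − 0.197531) = 0.165047 ≈ 0.165.
B–C: 10/27 sites differ → p ≈ 0.37037, d = −0.75 ln(1 − 0.493827) = 0.510658 ≈ 0.511.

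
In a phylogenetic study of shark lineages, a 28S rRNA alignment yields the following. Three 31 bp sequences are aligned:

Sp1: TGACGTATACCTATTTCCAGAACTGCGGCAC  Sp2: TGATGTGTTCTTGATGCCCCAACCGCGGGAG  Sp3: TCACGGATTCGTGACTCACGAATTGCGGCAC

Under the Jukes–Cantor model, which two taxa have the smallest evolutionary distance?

Sp1–Sp2: 12/31 differ, p = 0.387, d = 0.544.
Sp1–Sp3: 10/31 differ, p = 0.323, d = 0.422.
Sp2–Sp3: 13/31 differ, p = 0.419, d = 0.614.
The smallest distance is between Sp1 and Sp3.

Sp1 and Sp3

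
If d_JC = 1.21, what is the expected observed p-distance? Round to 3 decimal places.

0.601

p = (3/4)(1 − e^(−4d/3)) = 0.75 × (1 − e^(-1.613333)) = 0.75 × (1 − 0.199222) = 0.600584.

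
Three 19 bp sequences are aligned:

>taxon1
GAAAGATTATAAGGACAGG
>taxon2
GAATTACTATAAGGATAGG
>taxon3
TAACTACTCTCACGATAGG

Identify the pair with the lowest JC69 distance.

taxon1–taxon2: 4/19 differ, p = 0.211, d = 0.247.
taxon1–taxon3: 8/19 differ, p = 0.421, d = 0.618.
taxon2–taxon3: 5/19 differ, p = 0.263, d = 0.324.
The smallest distance is between taxon1 and taxon2.

taxon1 and taxon2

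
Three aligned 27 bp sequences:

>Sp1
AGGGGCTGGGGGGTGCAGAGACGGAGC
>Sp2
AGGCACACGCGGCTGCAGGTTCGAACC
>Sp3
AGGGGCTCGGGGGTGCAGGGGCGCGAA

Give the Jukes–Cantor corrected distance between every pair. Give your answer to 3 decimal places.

Sp1–Sp2: 11/27 sites differ → p ≈ 0.407407, d = −0.75 ln(1 − 0.543209) = 0.587647 ≈ 0.588.
Sp1–Sp3: 7/27 sites differ → p ≈ 0.259259, d = −0.75 ln(1 − 0.345679) = 0.318118 ≈ 0.318.
Sp2–Sp3: 11/27 sites differ → p ≈ 0.407407, d = −0.75 ln(1 − 0.543209) = 0.587647 ≈ 0.588.

d(Sp1,Sp2) = 0.588, d(Sp1,Sp3) = 0.318, d(Sp2,Sp3) = 0.588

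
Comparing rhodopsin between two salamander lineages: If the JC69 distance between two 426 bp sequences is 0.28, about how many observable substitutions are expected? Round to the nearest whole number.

100

Invert JC69: p = (3/4)(1 − e^(−4d/3)) = 0.75 × (1 − e^(-0.373333)) = 0.75 × (1 − 0.688436) = 0.233673.
Expected differing sites = pL ≈ 0.233673 × 426 = 99.544698 ≈ 100.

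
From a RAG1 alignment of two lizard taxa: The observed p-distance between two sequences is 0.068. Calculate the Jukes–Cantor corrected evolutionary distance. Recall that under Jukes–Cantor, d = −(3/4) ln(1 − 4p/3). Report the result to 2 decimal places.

0.07

d = −(3/4) ln(1 − 4p/3) = −0.75 ln(1 − 0.090667) = −0.75 ln(0.909333)
  = −0.75 × (-0.095044) = 0.071283 substitutions/site.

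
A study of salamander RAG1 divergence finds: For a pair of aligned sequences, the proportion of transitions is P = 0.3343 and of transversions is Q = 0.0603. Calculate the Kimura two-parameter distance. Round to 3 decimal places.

0.685

Under the Kimura two-parameter model, d = −½ ln(1 − 2P − Q) − ¼ ln(1 − 2Q).
1 − 2P − Q = 0.2711, giving −½ ln(0.2711) = 0.652634.
1 − 2Q = 0.8794, giving −¼ ln(0.8794) = 0.032129.
d = 0.652634 + 0.032129 = 0.684763.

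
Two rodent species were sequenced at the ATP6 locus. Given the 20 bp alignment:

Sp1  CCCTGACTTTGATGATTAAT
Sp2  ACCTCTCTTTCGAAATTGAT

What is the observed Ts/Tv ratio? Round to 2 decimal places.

0.60

Transitions are A↔G and C↔T; transversions are all other mismatches.
Transitions: 3. Transversions: 5.
R = 3/5 = 0.60.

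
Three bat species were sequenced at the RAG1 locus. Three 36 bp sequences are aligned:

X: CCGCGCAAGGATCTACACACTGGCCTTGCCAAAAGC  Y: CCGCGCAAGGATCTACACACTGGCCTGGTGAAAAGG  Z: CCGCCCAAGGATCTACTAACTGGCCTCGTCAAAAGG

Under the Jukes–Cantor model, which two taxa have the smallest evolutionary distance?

X and Y

X–Y: 4/36 differ, p = 0.111, d = 0.120.
X–Z: 6/36 differ, p = 0.167, d = 0.188.
Y–Z: 5/36 differ, p = 0.139, d = 0.154.
The smallest distance is between X and Y.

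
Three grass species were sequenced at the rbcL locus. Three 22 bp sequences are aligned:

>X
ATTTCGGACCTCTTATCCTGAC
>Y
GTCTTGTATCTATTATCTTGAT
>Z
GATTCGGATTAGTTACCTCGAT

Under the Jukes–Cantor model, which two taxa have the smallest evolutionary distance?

X and Y

X–Y: 8/22 differ, p = 0.364, d = 0.497.
X–Z: 10/22 differ, p = 0.455, d = 0.699.
Y–Z: 9/22 differ, p = 0.409, d = 0.591.
The smallest distance is between X and Y.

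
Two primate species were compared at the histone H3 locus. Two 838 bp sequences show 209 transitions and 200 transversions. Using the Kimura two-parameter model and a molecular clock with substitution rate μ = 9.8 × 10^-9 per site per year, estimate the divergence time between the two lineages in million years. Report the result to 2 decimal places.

P = 209/838 ≈ 0.249403 and Q = 200/838 ≈ 0.238663.
Under the Kimura two-parameter model, d = −½ ln(1 − 2P − Q) − ¼ ln(1 − 2Q).
1 − 2P − Q = 0.262531, giving −½ ln(0.262531) = 0.668693.
1 − 2Q = 0.522674, giving −¼ ln(0.522674) = 0.162199.
d = 0.668693 + 0.162199 = 0.830892.
Under a molecular clock d = 2μt, so t = d/(2μ) = 0.830892 / (2 × 9.8 × 10^-9) = 42.39 million years.

42.39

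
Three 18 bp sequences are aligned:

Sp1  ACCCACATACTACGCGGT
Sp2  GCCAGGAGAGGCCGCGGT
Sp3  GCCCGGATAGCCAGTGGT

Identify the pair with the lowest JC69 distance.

Sp1–Sp2: 8/18 differ, p = 0.444, d = 0.673.
Sp1–Sp3: 8/18 differ, p = 0.444, d = 0.673.
Sp2–Sp3: 5/18 differ, p = 0.278, d = 0.347.
The smallest distance is between Sp2 and Sp3.

Sp2 and Sp3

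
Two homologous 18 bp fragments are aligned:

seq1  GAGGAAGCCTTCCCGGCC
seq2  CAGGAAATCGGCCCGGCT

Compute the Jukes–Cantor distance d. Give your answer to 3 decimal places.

0.441

The sequences differ at 6 of 18 sites (1, 7, 8, 10, 11, 18), so p = 6/18 ≈ 0.333333.
d = −(3/4) ln(1 − 4p/3) = −0.75 ln(1 − 0.444444) = −0.75 ln(0.555556)
  = −0.75 × (-0.587786) = 0.440840 substitutions/site.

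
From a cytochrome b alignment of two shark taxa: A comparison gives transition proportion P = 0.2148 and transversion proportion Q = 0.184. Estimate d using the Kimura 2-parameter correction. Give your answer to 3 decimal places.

Under the Kimura two-parameter model, d = −½ ln(1 − 2P − Q) − ¼ ln(1 − 2Q).
1 − 2P − Q = 0.3864, giving −½ ln(0.3864) = 0.475441.
1 − 2Q = 0.632, giving −¼ ln(0.632) = 0.114716.
d = 0.475441 + 0.114716 = 0.590157.

0.590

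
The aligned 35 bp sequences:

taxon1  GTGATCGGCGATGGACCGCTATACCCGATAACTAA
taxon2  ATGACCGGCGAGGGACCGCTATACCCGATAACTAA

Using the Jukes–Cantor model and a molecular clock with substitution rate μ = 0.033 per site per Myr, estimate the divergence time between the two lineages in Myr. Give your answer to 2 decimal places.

The sequences differ at 3 of 35 sites (1, 5, 12), so p = 3/35 ≈ 0.085714.
d = −(3/4) ln(1 − 4p/3) = −0.75 ln(1 − 0.114285) = −0.75 ln(0.885715)
  = −0.75 × (-0.121360) = 0.091020 substitutions/site.
Under a molecular clock d = 2μt, so t = d/(2μ) = 0.091020 / (2 × 0.033) = 1.38 Myr.

1.38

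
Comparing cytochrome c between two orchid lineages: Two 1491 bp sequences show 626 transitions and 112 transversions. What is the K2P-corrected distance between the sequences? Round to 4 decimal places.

1.2722

P = 626/1491 ≈ 0.419852 and Q = 112/1491 ≈ 0.075117.
Under the Kimura two-parameter model, d = −½ ln(1 − 2P − Q) − ¼ ln(1 − 2Q).
1 − 2P − Q = 0.085179, giving −½ ln(0.085179) = 1.231500.
1 − 2Q = 0.849766, giving −¼ ln(0.849766) = 0.040699.
d = 1.231500 + 0.040699 = 1.272199.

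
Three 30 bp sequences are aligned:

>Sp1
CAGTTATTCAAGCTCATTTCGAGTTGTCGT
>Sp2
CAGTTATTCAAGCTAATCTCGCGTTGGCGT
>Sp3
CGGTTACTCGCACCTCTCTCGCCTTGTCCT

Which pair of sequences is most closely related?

Sp1 and Sp2

Sp1–Sp2: 4/30 differ, p = 0.133, d = 0.147.
Sp1–Sp3: 12/30 differ, p = 0.400, d = 0.572.
Sp2–Sp3: 11/30 differ, p = 0.367, d = 0.503.
The smallest distance is between Sp1 and Sp2.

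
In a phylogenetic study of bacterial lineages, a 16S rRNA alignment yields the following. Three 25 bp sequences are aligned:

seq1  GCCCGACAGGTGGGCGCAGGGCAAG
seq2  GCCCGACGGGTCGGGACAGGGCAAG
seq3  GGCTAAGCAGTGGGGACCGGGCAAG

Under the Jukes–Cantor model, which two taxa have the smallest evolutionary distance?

seq1 and seq2

seq1–seq2: 4/25 differ, p = 0.160, d = 0.180.
seq1–seq3: 9/25 differ, p = 0.360, d = 0.490.
seq2–seq3: 8/25 differ, p = 0.320, d = 0.417.
The smallest distance is between seq1 and seq2.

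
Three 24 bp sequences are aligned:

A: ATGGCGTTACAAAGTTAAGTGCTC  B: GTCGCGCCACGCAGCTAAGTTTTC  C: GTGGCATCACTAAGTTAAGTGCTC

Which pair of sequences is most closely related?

A and C

A–B: 9/24 differ, p = 0.375, d = 0.520.
A–C: 4/24 differ, p = 0.167, d = 0.188.
B–C: 8/24 differ, p = 0.333, d = 0.441.
The smallest distance is between A and C.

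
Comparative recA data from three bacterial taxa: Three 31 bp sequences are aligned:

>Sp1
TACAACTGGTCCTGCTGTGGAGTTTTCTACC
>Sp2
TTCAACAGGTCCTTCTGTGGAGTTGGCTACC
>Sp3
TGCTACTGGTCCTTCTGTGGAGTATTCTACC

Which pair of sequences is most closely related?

Sp1–Sp2: 5/31 differ, p = 0.161, d = 0.182.
Sp1–Sp3: 4/31 differ, p = 0.129, d = 0.142.
Sp2–Sp3: 6/31 differ, p = 0.194, d = 0.224.
The smallest distance is between Sp1 and Sp3.

Sp1 and Sp3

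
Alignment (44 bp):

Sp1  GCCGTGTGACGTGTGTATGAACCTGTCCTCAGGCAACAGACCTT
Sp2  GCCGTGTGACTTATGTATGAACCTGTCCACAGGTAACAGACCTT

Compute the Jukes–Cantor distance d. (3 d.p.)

The sequences differ at 4 of 44 sites (11, 13, 29, 34), so p = 4/44 ≈ 0.090909.
d = −(3/4) ln(1 − 4p/3) = −0.75 ln(1 − 0.121212) = −0.75 ln(0.878788)
  = −0.75 × (-0.129212) = 0.096909 substitutions/site.

0.097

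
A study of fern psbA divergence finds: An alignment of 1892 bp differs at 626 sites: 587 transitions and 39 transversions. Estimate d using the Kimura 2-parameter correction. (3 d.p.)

0.523

P = 587/1892 ≈ 0.310254 and Q = 39/1892 ≈ 0.020613.
Under the Kimura two-parameter model, d = −½ ln(1 − 2P − Q) − ¼ ln(1 − 2Q).
1 − 2P − Q = 0.358879, giving −½ ln(0.358879) = 0.512385.
1 − 2Q = 0.958774, giving −¼ ln(0.958774) = 0.010525.
d = 0.512385 + 0.010525 = 0.522910.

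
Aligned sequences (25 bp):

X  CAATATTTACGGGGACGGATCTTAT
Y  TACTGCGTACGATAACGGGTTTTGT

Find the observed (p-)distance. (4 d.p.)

0.4400

The sequences differ at 11 of 25 positions.
p = 11/25 = 0.4400.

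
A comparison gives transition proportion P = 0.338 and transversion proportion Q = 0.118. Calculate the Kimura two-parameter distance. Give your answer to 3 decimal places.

0.857

Under the Kimura two-parameter model, d = −½ ln(1 − 2P − Q) − ¼ ln(1 − 2Q).
1 − 2P − Q = 0.206, giving −½ ln(0.206) = 0.789940.
1 − 2Q = 0.764, giving −¼ ln(0.764) = 0.067297.
d = 0.789940 + 0.067297 = 0.857237.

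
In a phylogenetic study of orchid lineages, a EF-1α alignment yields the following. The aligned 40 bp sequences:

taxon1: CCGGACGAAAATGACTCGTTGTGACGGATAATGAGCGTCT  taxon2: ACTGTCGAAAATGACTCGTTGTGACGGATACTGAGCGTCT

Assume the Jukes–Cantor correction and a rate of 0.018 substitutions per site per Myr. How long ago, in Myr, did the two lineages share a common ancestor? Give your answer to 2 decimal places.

The sequences differ at 4 of 40 sites (1, 3, 5, 31), so p = 4/40 = 0.1.
d = −(3/4) ln(1 − 4p/3) = −0.75 ln(1 − 0.133333) = −0.75 ln(0.866667)
  = −0.75 × (-0.143100) = 0.107325 substitutions/site.
Under a molecular clock d = 2μt, so t = d/(2μ) = 0.107325 / (2 × 0.018) = 2.98 Myr.

2.98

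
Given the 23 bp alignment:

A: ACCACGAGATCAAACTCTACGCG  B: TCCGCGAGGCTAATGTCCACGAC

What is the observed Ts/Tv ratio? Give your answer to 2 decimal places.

Transitions are A↔G and C↔T; transversions are all other mismatches.
Transitions: 5. Transversions: 5.
R = 5/5 = 1.00.

1.00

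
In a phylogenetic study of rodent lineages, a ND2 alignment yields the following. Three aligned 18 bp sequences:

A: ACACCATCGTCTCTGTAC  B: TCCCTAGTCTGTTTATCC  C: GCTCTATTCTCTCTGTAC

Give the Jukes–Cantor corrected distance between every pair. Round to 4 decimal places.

d(A,B) = 1.0124, d(A,C) = 0.3470, d(B,C) = 0.5482

A–B: 10/18 sites differ → p ≈ 0.555556, d = −0.75 ln(1 − 0.740741) = 1.012446 ≈ 1.0124.
A–C: 5/18 sites differ → p ≈ 0.277778, d = −0.75 ln(1 − 0.370371) = 0.346968 ≈ 0.3470.
B–C: 7/18 sites differ → p ≈ 0.388889, d = −0.75 ln(1 − 0.518519) = 0.548166 ≈ 0.5482.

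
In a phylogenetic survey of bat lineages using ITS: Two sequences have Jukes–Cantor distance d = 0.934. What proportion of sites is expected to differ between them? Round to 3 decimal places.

p = (3/4)(1 − e^(−4d/3)) = 0.75 × (1 − e^(-1.245333)) = 0.75 × (1 − 0.287845) = 0.534116.

0.534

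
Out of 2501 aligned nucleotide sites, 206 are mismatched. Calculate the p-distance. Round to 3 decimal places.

0.082

p = 206/2501 = 0.082367… ≈ 0.082 (to 3 d.p.).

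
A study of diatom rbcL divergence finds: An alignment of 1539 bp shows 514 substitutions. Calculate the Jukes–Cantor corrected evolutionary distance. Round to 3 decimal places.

p = 514/1539 ≈ 0.333983.
d = −(3/4) ln(1 − 4p/3) = −0.75 ln(1 − 0.445311) = −0.75 ln(0.554689)
  = −0.75 × (-0.589348) = 0.442011 substitutions/site.

0.442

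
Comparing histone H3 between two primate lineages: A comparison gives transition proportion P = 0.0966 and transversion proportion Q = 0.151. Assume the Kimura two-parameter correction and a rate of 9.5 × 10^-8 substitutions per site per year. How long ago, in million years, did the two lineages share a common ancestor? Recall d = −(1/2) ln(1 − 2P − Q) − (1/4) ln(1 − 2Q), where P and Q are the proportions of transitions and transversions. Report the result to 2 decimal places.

1.58

Under the Kimura two-parameter model, d = −½ ln(1 − 2P − Q) − ¼ ln(1 − 2Q).
1 − 2P − Q = 0.6558, giving −½ ln(0.6558) = 0.210950.
1 − 2Q = 0.698, giving −¼ ln(0.698) = 0.089884.
d = 0.210950 + 0.089884 = 0.300834.
Under a molecular clock d = 2μt, so t = d/(2μ) = 0.300834 / (2 × 9.5 × 10^-8) = 1.58 million years.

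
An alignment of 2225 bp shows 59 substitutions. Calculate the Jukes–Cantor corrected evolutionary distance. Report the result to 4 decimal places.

0.0270

p = 59/2225 ≈ 0.026517.
d = −(3/4) ln(1 − 4p/3) = −0.75 ln(1 − 0.035356) = −0.75 ln(0.964644)
  = −0.75 × (-0.035996) = 0.026997 substitutions/site.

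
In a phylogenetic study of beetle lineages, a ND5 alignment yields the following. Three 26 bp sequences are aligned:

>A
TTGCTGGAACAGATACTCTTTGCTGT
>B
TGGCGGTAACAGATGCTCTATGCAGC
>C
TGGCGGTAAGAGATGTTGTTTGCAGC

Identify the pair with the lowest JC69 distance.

B and C

A–B: 7/26 differ, p = 0.269, d = 0.334.
A–C: 9/26 differ, p = 0.346, d = 0.464.
B–C: 4/26 differ, p = 0.154, d = 0.172.
The smallest distance is between B and C.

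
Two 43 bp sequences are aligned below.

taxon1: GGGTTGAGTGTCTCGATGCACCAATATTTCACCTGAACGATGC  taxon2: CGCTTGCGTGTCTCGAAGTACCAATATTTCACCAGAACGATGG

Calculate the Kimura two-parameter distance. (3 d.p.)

0.185

Of 43 sites, 1 differences are transitions and 6 are transversions, so P = 1/43 ≈ 0.023256 and Q = 6/43 ≈ 0.139535.
Under the Kimura two-parameter model, d = −½ ln(1 − 2P − Q) − ¼ ln(1 − 2Q).
1 − 2P − Q = 0.813953, giving −½ ln(0.813953) = 0.102926.
1 − 2Q = 0.72093, giving −¼ ln(0.72093) = 0.081803.
d = 0.102926 + 0.081803 = 0.184729.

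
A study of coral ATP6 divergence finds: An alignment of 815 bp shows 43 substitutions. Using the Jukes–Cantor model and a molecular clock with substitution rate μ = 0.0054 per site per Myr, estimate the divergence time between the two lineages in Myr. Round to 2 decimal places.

5.07

p = 43/815 ≈ 0.052761.
d = −(3/4) ln(1 − 4p/3) = −0.75 ln(1 − 0.070348) = −0.75 ln(0.929652)
  = −0.75 × (-0.072945) = 0.054709 substitutions/site.
Under a molecular clock d = 2μt, so t = d/(2μ) = 0.054709 / (2 × 0.0054) = 5.07 Myr.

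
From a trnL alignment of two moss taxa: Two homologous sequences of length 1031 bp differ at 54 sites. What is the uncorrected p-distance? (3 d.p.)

p = 54/1031 = 0.052376… ≈ 0.052 (to 3 d.p.).

0.052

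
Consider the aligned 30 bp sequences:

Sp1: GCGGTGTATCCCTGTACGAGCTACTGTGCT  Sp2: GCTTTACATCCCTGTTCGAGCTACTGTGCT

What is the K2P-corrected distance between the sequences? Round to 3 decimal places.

Of 30 sites, 2 differences are transitions and 3 are transversions, so P = 2/30 ≈ 0.066667 and Q = 3/30 = 0.1.
Under the Kimura two-parameter model, d = −½ ln(1 − 2P − Q) − ¼ ln(1 − 2Q).
1 − 2P − Q = 0.766666, giving −½ ln(0.766666) = 0.132852.
1 − 2Q = 0.8, giving −¼ ln(0.8) = 0.055786.
d = 0.132852 + 0.055786 = 0.188638.

0.189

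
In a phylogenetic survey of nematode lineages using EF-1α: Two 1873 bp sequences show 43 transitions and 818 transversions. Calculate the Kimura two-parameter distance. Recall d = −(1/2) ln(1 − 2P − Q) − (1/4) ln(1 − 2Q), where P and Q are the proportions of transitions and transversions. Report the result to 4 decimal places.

P = 43/1873 ≈ 0.022958 and Q = 818/1873 ≈ 0.436733.
Under the Kimura two-parameter model, d = −½ ln(1 − 2P − Q) − ¼ ln(1 − 2Q).
1 − 2P − Q = 0.517351, giving −½ ln(0.517351) = 0.329517.
1 − 2Q = 0.126534, giving −¼ ln(0.126534) = 0.516811.
d = 0.329517 + 0.516811 = 0.846328.

0.8463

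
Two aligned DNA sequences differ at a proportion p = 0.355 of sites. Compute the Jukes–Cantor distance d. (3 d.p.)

0.481

d = −(3/4) ln(1 − 4p/3) = −0.75 ln(1 − 0.473333) = −0.75 ln(0.526667)
  = −0.75 × (-0.641187) = 0.480890 substitutions/site.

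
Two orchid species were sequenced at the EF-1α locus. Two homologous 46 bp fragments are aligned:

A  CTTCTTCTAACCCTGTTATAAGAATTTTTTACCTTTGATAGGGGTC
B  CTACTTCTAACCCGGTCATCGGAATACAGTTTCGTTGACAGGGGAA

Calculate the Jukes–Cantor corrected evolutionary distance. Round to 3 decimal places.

The sequences differ at 15 of 46 sites, so p = 15/46 ≈ 0.326087.
d = −(3/4) ln(1 − 4p/3) = −0.75 ln(1 − 0.434783) = −0.75 ln(0.565217)
  = −0.75 × (-0.570546) = 0.427910 substitutions/site.

0.428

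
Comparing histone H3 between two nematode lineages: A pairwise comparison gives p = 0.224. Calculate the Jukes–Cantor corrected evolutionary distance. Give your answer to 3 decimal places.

d = −(3/4) ln(1 − 4p/3) = −0.75 ln(1 − 0.298667) = −0.75 ln(0.701333)
  = −0.75 × (-0.354772) = 0.266079 substitutions/site.

0.266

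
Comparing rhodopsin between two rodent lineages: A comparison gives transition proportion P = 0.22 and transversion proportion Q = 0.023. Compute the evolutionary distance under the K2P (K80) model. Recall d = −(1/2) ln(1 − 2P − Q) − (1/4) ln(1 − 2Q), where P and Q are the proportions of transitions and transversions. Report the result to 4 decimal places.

0.3227

Under the Kimura two-parameter model, d = −½ ln(1 − 2P − Q) − ¼ ln(1 − 2Q).
1 − 2P − Q = 0.537, giving −½ ln(0.537) = 0.310879.
1 − 2Q = 0.954, giving −¼ ln(0.954) = 0.011773.
d = 0.310879 + 0.011773 = 0.322652.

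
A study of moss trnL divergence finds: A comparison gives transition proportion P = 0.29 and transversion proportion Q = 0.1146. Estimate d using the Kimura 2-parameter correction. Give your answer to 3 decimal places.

Under the Kimura two-parameter model, d = −½ ln(1 − 2P − Q) − ¼ ln(1 − 2Q).
1 − 2P − Q = 0.3054, giving −½ ln(0.3054) = 0.593066.
1 − 2Q = 0.7708, giving −¼ ln(0.7708) = 0.065082.
d = 0.593066 + 0.065082 = 0.658148.

0.658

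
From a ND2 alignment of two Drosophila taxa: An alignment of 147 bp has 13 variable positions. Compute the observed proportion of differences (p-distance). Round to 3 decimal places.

0.088

p = 13/147 = 0.088435… ≈ 0.088 (to 3 d.p.).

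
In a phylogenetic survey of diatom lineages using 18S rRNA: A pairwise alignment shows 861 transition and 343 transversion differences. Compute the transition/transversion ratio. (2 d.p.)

2.51

R = 861/343 = 2.510204… ≈ 2.51 (to 2 d.p.).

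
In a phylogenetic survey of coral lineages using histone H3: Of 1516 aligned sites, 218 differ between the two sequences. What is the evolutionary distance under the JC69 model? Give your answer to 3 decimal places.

0.160

p = 218/1516 ≈ 0.143799.
d = −(3/4) ln(1 − 4p/3) = −0.75 ln(1 − 0.191732) = −0.75 ln(0.808268)
  = −0.75 × (-0.212862) = 0.159647 substitutions/site.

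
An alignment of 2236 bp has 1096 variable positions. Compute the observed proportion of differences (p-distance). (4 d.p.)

p = 1096/2236 = 0.490161… ≈ 0.4902 (to 4 d.p.).

0.4902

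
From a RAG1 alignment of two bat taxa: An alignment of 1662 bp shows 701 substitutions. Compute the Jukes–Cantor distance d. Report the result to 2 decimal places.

p = 701/1662 ≈ 0.421781.
d = −(3/4) ln(1 − 4p/3) = −0.75 ln(1 − 0.562375) = −0.75 ln(0.437625)
  = −0.75 × (-0.826393) = 0.619795 substitutions/site.

0.62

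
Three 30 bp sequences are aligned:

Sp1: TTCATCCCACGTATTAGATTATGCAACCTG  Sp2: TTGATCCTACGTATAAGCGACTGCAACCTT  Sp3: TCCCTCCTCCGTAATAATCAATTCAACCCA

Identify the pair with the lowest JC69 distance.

Sp1–Sp2: 8/30 differ, p = 0.267, d = 0.330.
Sp1–Sp3: 12/30 differ, p = 0.400, d = 0.572.
Sp2–Sp3: 13/30 differ, p = 0.433, d = 0.647.
The smallest distance is between Sp1 and Sp2.

Sp1 and Sp2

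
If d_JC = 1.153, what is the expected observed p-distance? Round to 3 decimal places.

0.589

p = (3/4)(1 − e^(−4d/3)) = 0.75 × (1 − e^(-1.537333)) = 0.75 × (1 − 0.214954) = 0.588785.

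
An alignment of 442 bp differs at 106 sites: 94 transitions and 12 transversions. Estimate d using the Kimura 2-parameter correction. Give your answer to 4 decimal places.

0.3151

P = 94/442 ≈ 0.21267 and Q = 12/442 ≈ 0.027149.
Under the Kimura two-parameter model, d = −½ ln(1 − 2P − Q) − ¼ ln(1 − 2Q).
1 − 2P − Q = 0.547511, giving −½ ln(0.547511) = 0.301186.
1 − 2Q = 0.945702, giving −¼ ln(0.945702) = 0.013957.
d = 0.301186 + 0.013957 = 0.315143.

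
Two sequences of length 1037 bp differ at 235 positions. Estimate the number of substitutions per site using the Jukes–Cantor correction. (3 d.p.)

p = 235/1037 ≈ 0.226615.
d = −(3/4) ln(1 − 4p/3) = −0.75 ln(1 − 0.302153) = −0.75 ln(0.697847)
  = −0.75 × (-0.359755) = 0.269816 substitutions/site.

0.270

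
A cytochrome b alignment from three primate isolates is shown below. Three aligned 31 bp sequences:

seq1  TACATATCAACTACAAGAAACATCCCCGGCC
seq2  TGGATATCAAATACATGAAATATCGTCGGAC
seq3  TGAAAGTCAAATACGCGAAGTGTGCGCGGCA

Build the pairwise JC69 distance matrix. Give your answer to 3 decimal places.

seq1–seq2: 8/31 sites differ → p ≈ 0.258065, d = −0.75 ln(1 − 0.344087) = 0.316295 ≈ 0.316.
seq1–seq3: 13/31 sites differ → p ≈ 0.419355, d = −0.75 ln(1 − 0.55914) = 0.614271 ≈ 0.614.
seq2–seq3: 12/31 sites differ → p ≈ 0.387097, d = −0.75 ln(1 − 0.516129) = 0.544453 ≈ 0.544.

d(seq1,seq2) = 0.316, d(seq1,seq3) = 0.614, d(seq2,seq3) = 0.544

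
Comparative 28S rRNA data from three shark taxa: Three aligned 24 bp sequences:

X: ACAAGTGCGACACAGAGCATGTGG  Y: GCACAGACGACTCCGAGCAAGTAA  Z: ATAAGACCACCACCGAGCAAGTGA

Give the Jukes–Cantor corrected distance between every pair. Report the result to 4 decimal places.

d(X,Y) = 0.6082, d(X,Z) = 0.4408, d(Y,Z) = 0.6082

X–Y: 10/24 sites differ → p ≈ 0.416667, d = −0.75 ln(1 − 0.555556) = 0.608198 ≈ 0.6082.
X–Z: 8/24 sites differ → p ≈ 0.333333, d = −0.75 ln(1 − 0.444444) = 0.440839 ≈ 0.4408.
Y–Z: 10/24 sites differ → p ≈ 0.416667, d = −0.75 ln(1 − 0.555556) = 0.608198 ≈ 0.6082.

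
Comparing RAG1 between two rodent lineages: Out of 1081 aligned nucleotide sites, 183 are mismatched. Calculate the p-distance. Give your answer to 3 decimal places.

0.169

p = 183/1081 = 0.169287… ≈ 0.169 (to 3 d.p.).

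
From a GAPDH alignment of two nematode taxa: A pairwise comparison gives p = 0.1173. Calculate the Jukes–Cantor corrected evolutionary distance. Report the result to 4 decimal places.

0.1276

d = −(3/4) ln(1 − 4p/3) = −0.75 ln(1 − 0.1564) = −0.75 ln(0.8436)
  = −0.75 × (-0.170077) = 0.127558 substitutions/site.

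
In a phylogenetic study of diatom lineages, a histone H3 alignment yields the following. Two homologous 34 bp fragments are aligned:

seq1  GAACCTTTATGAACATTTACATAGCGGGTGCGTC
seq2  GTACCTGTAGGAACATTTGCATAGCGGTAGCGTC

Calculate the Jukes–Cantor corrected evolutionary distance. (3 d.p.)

0.201

The sequences differ at 6 of 34 sites (2, 7, 10, 19, 28, 29), so p = 6/34 ≈ 0.176471.
d = −(3/4) ln(1 − 4p/3) = −0.75 ln(1 − 0.235295) = −0.75 ln(0.764705)
  = −0.75 × (-0.268265) = 0.201199 substitutions/site.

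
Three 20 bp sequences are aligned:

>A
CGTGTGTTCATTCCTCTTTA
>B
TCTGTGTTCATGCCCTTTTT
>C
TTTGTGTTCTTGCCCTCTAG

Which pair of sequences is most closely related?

B and C

A–B: 6/20 differ, p = 0.300, d = 0.383.
A–C: 9/20 differ, p = 0.450, d = 0.687.
B–C: 5/20 differ, p = 0.250, d = 0.304.
The smallest distance is between B and C.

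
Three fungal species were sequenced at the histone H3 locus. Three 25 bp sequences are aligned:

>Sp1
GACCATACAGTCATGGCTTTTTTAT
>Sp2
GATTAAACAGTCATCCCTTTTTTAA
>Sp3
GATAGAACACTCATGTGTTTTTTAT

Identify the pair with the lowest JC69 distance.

Sp1–Sp2: 6/25 differ, p = 0.240, d = 0.289.
Sp1–Sp3: 7/25 differ, p = 0.280, d = 0.351.
Sp2–Sp3: 7/25 differ, p = 0.280, d = 0.351.
The smallest distance is between Sp1 and Sp2.

Sp1 and Sp2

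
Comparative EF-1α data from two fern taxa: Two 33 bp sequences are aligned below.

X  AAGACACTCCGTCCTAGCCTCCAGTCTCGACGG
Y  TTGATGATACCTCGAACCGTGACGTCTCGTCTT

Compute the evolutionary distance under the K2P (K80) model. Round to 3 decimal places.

1.028

Of 33 sites, 2 differences are transitions and 15 are transversions, so P = 2/33 ≈ 0.060606 and Q = 15/33 ≈ 0.454545.
Under the Kimura two-parameter model, d = −½ ln(1 − 2P − Q) − ¼ ln(1 − 2Q).
1 − 2P − Q = 0.424243, giving −½ ln(0.424243) = 0.428724.
1 − 2Q = 0.09091, giving −¼ ln(0.09091) = 0.599471.
d = 0.428724 + 0.599471 = 1.028195.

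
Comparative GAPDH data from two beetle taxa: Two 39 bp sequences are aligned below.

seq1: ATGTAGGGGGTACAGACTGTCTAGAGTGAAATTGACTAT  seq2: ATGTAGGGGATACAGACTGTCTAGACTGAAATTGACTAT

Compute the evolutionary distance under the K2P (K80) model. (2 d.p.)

0.05

Of 39 sites, 1 differences are transitions and 1 are transversions, so P = 1/39 ≈ 0.025641 and Q = 1/39 ≈ 0.025641.
Under the Kimura two-parameter model, d = −½ ln(1 − 2P − Q) − ¼ ln(1 − 2Q).
1 − 2P − Q = 0.923077, giving −½ ln(0.923077) = 0.040021.
1 − 2Q = 0.948718, giving −¼ ln(0.948718) = 0.013161.
d = 0.040021 + 0.013161 = 0.053182.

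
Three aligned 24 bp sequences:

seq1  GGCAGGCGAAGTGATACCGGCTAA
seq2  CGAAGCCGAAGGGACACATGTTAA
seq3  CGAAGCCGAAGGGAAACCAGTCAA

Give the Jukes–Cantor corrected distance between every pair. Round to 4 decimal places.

seq1–seq2: 8/24 sites differ → p ≈ 0.333333, d = −0.75 ln(1 − 0.444444) = 0.440839 ≈ 0.4408.
seq1–seq3: 8/24 sites differ → p ≈ 0.333333, d = −0.75 ln(1 − 0.444444) = 0.440839 ≈ 0.4408.
seq2–seq3: 4/24 sites differ → p ≈ 0.166667, d = −0.75 ln(1 − 0.222223) = 0.188487 ≈ 0.1885.

d(seq1,seq2) = 0.4408, d(seq1,seq3) = 0.4408, d(seq2,seq3) = 0.1885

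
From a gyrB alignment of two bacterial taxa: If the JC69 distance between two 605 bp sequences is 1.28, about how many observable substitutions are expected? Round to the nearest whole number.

Invert JC69: p = (3/4)(1 − e^(−4d/3)) = 0.75 × (1 − e^(-1.706667)) = 0.75 × (1 − 0.181470) = 0.613898.
Expected differing sites = pL ≈ 0.613898 × 605 = 371.40829 ≈ 371.

371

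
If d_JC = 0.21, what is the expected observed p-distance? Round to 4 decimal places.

p = (3/4)(1 − e^(−4d/3)) = 0.75 × (1 − e^(-0.28)) = 0.75 × (1 − 0.755784) = 0.183162.

0.1832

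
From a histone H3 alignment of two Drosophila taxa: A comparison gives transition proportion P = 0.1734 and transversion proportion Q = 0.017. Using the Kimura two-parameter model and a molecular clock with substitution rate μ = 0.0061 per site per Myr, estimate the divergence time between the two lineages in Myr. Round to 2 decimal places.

Under the Kimura two-parameter model, d = −½ ln(1 − 2P − Q) − ¼ ln(1 − 2Q).
1 − 2P − Q = 0.6362, giving −½ ln(0.6362) = 0.226121.
1 − 2Q = 0.966, giving −¼ ln(0.966) = 0.008648.
d = 0.226121 + 0.008648 = 0.234769.
Under a molecular clock d = 2μt, so t = d/(2μ) = 0.234769 / (2 × 0.0061) = 19.24 Myr.

19.24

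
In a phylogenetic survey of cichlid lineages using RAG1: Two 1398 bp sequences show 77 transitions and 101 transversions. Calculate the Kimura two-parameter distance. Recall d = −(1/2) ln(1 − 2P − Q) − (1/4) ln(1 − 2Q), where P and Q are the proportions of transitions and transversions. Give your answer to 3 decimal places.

0.140

P = 77/1398 ≈ 0.055079 and Q = 101/1398 ≈ 0.072246.
Under the Kimura two-parameter model, d = −½ ln(1 − 2P − Q) − ¼ ln(1 − 2Q).
1 − 2P − Q = 0.817596, giving −½ ln(0.817596) = 0.100693.
1 − 2Q = 0.855508, giving −¼ ln(0.855508) = 0.039015.
d = 0.100693 + 0.039015 = 0.139708.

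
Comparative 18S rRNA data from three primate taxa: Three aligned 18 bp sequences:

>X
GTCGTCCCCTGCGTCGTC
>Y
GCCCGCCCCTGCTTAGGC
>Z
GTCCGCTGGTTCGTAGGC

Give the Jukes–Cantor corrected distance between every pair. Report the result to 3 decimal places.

X–Y: 6/18 sites differ → p ≈ 0.333333, d = −0.75 ln(1 − 0.444444) = 0.440839 ≈ 0.441.
X–Z: 8/18 sites differ → p ≈ 0.444444, d = −0.75 ln(1 − 0.592592) = 0.673455 ≈ 0.673.
Y–Z: 6/18 sites differ → p ≈ 0.333333, d = −0.75 ln(1 − 0.444444) = 0.440839 ≈ 0.441.

d(X,Y) = 0.441, d(X,Z) = 0.673, d(Y,Z) = 0.441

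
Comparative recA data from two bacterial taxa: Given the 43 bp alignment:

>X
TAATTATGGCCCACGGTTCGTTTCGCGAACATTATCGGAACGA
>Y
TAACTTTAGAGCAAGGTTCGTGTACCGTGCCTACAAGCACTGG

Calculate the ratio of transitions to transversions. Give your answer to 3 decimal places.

0.333

Transitions are A↔G and C↔T; transversions are all other mismatches.
Transitions: 5. Transversions: 15.
R = 5/15 = 0.333333… ≈ 0.333 (to 3 d.p.).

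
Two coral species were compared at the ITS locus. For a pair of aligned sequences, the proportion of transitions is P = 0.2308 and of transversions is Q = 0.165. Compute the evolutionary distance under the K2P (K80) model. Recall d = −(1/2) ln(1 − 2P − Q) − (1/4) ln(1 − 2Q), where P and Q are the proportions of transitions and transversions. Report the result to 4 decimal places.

Under the Kimura two-parameter model, d = −½ ln(1 − 2P − Q) − ¼ ln(1 − 2Q).
1 − 2P − Q = 0.3734, giving −½ ln(0.3734) = 0.492553.
1 − 2Q = 0.67, giving −¼ ln(0.67) = 0.100119.
d = 0.492553 + 0.100119 = 0.592672.

0.5927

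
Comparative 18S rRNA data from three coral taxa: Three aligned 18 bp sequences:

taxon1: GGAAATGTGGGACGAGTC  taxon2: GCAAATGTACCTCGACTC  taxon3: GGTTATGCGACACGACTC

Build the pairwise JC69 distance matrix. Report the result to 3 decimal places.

taxon1–taxon2: 6/18 sites differ → p ≈ 0.333333, d = −0.75 ln(1 − 0.444444) = 0.440839 ≈ 0.441.
taxon1–taxon3: 6/18 sites differ → p ≈ 0.333333, d = −0.75 ln(1 − 0.444444) = 0.440839 ≈ 0.441.
taxon2–taxon3: 7/18 sites differ → p ≈ 0.388889, d = −0.75 ln(1 − 0.518519) = 0.548166 ≈ 0.548.

d(taxon1,taxon2) = 0.441, d(taxon1,taxon3) = 0.441, d(taxon2,taxon3) = 0.548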